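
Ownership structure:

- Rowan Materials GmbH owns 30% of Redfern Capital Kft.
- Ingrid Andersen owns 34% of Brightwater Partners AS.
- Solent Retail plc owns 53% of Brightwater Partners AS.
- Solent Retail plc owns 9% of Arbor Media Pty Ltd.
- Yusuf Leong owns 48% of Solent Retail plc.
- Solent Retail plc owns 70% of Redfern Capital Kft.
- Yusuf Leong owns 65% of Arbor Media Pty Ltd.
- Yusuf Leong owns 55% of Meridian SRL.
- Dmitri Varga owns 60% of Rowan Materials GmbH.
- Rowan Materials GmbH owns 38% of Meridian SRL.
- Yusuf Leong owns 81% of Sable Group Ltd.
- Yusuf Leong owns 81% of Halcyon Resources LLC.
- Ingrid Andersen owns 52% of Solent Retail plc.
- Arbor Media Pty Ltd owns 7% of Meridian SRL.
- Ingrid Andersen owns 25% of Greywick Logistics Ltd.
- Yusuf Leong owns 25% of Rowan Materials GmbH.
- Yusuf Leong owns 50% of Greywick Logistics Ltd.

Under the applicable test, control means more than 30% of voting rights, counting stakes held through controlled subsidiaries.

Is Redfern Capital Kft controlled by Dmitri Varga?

Dmitri holds 60% of Rowan, so Dmitri controls Rowan.
Rowan holds 38% of Meridian, so Dmitri controls Meridian.
In Redfern, Dmitri's side holds only 30%, not > 30%.
So Dmitri does not control Redfern.

No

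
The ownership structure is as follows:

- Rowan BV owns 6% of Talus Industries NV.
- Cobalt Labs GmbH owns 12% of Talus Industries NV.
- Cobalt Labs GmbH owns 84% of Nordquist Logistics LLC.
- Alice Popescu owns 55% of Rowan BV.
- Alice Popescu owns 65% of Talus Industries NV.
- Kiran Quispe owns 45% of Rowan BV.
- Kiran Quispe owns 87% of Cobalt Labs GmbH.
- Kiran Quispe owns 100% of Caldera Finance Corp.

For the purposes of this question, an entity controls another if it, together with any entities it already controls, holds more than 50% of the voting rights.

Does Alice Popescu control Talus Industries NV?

Yes

Alice holds 55% of Rowan, so Alice controls Rowan.
Alice and Rowan together hold 65% + 6% = 71% of Talus, so Alice controls Talus.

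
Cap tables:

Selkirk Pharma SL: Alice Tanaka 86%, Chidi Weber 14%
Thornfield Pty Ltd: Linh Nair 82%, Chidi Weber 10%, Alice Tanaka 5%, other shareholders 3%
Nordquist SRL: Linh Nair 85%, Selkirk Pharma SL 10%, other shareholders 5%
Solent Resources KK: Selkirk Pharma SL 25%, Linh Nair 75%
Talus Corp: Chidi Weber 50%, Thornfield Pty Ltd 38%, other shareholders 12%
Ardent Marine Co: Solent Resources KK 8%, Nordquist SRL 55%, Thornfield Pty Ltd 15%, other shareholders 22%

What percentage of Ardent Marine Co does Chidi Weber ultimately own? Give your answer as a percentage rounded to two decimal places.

Chidi reaches Ardent along 3 paths.
Via Selkirk → Solent: 14% × 25% × 8% = 0.28%.
Via Selkirk → Nordquist: 14% × 10% × 55% = 0.77%.
Via Thornfield: 10% × 15% = 1.5%.
Total: 0.28% + 0.77% + 1.5% = 2.55%.

2.55%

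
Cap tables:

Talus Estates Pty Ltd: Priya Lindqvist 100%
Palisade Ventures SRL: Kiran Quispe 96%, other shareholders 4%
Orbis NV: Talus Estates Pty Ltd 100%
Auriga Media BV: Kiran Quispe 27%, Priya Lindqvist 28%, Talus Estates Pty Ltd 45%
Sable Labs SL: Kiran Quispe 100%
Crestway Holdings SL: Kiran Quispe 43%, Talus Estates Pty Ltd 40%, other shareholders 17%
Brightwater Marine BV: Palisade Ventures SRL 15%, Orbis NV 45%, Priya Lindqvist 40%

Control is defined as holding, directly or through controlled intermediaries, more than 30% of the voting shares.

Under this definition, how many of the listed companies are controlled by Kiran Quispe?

3

Kiran holds 96% of Palisade, so Kiran controls Palisade.
Kiran holds 100% of Sable, so Kiran controls Sable.
Kiran holds 43% of Crestway, so Kiran controls Crestway.
No other company's threshold is met.
Kiran controls 3 companies.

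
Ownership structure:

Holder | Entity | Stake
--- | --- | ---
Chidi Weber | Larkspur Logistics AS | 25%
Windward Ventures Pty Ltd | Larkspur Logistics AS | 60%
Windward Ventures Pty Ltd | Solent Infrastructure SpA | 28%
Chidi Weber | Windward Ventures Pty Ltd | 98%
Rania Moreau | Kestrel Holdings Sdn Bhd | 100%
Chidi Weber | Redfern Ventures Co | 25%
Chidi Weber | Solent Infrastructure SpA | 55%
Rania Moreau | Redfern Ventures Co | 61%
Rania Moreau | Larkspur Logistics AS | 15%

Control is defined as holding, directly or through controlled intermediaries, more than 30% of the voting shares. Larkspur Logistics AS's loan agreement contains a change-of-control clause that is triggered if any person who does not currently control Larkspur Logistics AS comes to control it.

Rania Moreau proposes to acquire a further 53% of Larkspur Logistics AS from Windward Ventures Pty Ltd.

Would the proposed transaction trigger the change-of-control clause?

Yes

The purchase adds only to Rania's holdings (Windward's stake shrinks), so Rania is the only person who could newly come to control Larkspur.
Rania holds 61% of Redfern, so Rania controls Redfern.
Rania holds 100% of Kestrel, so Rania controls Kestrel.
In Larkspur, Rania's side holds only 15%, not > 30%.
So before the transaction, Rania does not control Larkspur.
After the purchase, Rania's direct stake in Larkspur rises to 15% + 53% = 68%, and Windward's stake falls to 7%.
Rania holds 68% of Larkspur, so Rania controls Larkspur.
Rania did not control Larkspur before and does after, so the clause is triggered.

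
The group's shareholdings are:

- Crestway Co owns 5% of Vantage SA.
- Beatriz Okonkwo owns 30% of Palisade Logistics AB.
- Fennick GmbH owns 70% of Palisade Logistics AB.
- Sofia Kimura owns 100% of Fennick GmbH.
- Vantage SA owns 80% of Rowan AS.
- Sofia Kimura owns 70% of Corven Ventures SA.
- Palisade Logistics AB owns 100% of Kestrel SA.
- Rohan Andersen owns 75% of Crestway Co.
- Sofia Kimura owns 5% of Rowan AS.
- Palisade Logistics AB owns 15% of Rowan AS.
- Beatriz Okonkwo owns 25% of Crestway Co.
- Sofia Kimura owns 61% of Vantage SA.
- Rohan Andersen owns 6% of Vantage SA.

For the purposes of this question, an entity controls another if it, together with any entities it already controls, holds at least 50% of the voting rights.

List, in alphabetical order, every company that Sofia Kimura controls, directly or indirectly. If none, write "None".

Corven Ventures SA, Fennick GmbH, Kestrel SA, Palisade Logistics AB, Rowan AS, Vantage SA

Sofia holds 100% of Fennick, so Sofia controls Fennick.
Fennick holds 70% of Palisade, so Sofia controls Palisade.
Sofia holds 61% of Vantage, so Sofia controls Vantage.
Sofia holds 70% of Corven, so Sofia controls Corven.
Vantage and Palisade and Sofia together hold 80% + 15% + 5% = 100% of Rowan, so Sofia controls Rowan.
Palisade holds 100% of Kestrel, so Sofia controls Kestrel.
No other company's threshold is met.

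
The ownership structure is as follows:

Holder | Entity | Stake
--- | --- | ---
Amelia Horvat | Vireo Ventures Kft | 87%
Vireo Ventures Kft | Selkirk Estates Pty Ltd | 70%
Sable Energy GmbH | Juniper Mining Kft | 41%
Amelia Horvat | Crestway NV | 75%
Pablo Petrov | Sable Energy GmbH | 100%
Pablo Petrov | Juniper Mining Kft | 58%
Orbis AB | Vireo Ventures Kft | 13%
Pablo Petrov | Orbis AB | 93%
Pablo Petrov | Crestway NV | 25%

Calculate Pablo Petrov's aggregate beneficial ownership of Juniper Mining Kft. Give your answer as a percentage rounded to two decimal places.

Pablo reaches Juniper along 2 paths.
Direct stake: 58% = 58%.
Via Sable: 100% × 41% = 41%.
Total: 58% + 41% = 99%.
Rounded: 99.00%.

99.00%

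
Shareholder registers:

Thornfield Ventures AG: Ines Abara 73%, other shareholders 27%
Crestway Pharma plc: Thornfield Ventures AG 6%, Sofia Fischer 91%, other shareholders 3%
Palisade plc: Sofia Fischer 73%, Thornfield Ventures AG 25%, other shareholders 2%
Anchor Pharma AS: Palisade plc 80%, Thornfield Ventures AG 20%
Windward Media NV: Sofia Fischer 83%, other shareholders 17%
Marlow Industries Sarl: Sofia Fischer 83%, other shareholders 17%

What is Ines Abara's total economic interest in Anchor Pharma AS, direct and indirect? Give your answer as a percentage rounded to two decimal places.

29.20%

Ines reaches Anchor along 2 paths.
Via Thornfield → Palisade: 73% × 25% × 80% = 14.6%.
Via Thornfield: 73% × 20% = 14.6%.
Total: 14.6% + 14.6% = 29.2%.
Rounded: 29.20%.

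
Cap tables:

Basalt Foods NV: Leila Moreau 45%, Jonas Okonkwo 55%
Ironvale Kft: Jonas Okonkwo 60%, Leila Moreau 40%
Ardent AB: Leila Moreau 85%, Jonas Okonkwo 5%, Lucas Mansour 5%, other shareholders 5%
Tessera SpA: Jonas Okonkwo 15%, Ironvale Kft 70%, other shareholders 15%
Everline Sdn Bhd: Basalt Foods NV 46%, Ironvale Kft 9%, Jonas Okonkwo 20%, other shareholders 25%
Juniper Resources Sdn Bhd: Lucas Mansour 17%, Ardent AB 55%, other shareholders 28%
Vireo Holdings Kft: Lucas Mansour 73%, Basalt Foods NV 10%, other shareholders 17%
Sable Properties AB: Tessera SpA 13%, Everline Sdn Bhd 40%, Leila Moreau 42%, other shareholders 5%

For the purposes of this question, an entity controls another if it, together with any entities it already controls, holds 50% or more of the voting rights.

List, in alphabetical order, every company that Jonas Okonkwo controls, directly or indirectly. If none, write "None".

Basalt Foods NV, Everline Sdn Bhd, Ironvale Kft, Sable Properties AB, Tessera SpA

Jonas holds 55% of Basalt, so Jonas controls Basalt.
Jonas holds 60% of Ironvale, so Jonas controls Ironvale.
Jonas and Ironvale together hold 15% + 70% = 85% of Tessera, so Jonas controls Tessera.
Basalt and Ironvale and Jonas together hold 46% + 9% + 20% = 75% of Everline, so Jonas controls Everline.
Tessera and Everline together hold 13% + 40% = 53% of Sable, so Jonas controls Sable.
No other company's threshold is met.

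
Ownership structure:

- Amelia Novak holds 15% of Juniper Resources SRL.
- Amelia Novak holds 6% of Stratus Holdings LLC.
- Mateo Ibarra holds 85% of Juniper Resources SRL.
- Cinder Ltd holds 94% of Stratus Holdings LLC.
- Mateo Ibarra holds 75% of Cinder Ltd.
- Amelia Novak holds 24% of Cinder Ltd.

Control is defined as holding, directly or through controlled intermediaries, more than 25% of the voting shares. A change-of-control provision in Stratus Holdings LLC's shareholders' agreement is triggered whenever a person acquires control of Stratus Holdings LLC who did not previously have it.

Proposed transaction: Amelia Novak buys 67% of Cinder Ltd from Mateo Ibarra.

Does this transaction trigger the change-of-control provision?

Yes

The purchase adds only to Amelia's holdings (Mateo's stake shrinks), so Amelia is the only person who could newly come to control Stratus.
Amelia's largest direct stake is 24% in Cinder, which does not meet the threshold, so Amelia controls no company.
In Stratus, Amelia's side holds only 6%, not > 25%.
So before the transaction, Amelia does not control Stratus.
After the purchase, Amelia's direct stake in Cinder rises to 24% + 67% = 91%, and Mateo's stake falls to 8%.
Amelia holds 91% of Cinder, so Amelia controls Cinder.
Cinder and Amelia together hold 94% + 6% = 100% of Stratus, so Amelia controls Stratus.
Amelia did not control Stratus before and does after, so the clause is triggered.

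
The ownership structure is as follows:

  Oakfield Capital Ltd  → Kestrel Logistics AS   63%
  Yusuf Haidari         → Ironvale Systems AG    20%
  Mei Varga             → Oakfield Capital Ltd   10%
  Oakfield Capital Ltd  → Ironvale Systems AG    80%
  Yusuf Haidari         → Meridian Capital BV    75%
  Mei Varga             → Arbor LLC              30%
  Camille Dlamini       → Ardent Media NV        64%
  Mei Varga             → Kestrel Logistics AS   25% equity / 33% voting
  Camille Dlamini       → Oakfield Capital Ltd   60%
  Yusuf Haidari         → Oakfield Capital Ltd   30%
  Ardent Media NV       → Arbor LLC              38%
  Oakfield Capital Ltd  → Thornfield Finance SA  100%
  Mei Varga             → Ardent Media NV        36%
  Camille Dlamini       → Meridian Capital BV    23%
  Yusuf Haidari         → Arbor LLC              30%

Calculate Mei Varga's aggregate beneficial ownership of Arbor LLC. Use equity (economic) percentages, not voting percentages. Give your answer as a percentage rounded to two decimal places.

Mei reaches Arbor along 2 paths.
Via Ardent: 36% × 38% = 13.68%.
Direct stake: 30% = 30%.
Total: 13.68% + 30% = 43.68%.

43.68%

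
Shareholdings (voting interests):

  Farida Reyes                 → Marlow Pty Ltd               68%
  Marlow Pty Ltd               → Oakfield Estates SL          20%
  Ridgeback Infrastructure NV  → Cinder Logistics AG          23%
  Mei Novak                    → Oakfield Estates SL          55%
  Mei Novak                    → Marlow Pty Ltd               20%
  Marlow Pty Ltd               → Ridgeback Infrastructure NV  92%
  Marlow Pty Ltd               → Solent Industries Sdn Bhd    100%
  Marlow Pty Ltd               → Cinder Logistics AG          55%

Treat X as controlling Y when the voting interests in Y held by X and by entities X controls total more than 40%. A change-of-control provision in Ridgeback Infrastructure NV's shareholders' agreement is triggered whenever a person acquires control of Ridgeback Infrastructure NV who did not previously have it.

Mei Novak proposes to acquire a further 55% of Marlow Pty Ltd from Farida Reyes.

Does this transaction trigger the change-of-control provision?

Yes

The purchase adds only to Mei's holdings (Farida's stake shrinks), so Mei is the only person who could newly come to control Ridgeback.
Mei holds 55% of Oakfield, so Mei controls Oakfield.
Neither Mei nor any entity Mei controls holds any voting interest in Ridgeback.
So before the transaction, Mei does not control Ridgeback.
After the purchase, Mei's direct stake in Marlow rises to 20% + 55% = 75%, and Farida's stake falls to 13%.
Mei holds 75% of Marlow, so Mei controls Marlow.
Marlow holds 92% of Ridgeback, so Mei controls Ridgeback.
Mei did not control Ridgeback before and does after, so the clause is triggered.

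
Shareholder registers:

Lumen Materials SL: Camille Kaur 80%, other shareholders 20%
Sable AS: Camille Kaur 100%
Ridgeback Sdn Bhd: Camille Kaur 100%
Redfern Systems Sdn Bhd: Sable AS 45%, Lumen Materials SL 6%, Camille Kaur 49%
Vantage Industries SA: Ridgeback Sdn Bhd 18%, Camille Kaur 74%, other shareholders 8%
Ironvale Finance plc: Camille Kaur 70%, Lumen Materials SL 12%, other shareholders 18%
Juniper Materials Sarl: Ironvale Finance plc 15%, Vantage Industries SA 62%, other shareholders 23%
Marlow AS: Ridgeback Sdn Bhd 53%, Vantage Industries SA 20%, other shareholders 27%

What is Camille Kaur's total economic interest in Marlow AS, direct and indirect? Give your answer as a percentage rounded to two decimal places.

71.40%

Camille reaches Marlow along 3 paths.
Via Ridgeback: 100% × 53% = 53%.
Via Ridgeback → Vantage: 100% × 18% × 20% = 3.6%.
Via Vantage: 74% × 20% = 14.8%.
Total: 53% + 3.6% + 14.8% = 71.4%.
Rounded: 71.40%.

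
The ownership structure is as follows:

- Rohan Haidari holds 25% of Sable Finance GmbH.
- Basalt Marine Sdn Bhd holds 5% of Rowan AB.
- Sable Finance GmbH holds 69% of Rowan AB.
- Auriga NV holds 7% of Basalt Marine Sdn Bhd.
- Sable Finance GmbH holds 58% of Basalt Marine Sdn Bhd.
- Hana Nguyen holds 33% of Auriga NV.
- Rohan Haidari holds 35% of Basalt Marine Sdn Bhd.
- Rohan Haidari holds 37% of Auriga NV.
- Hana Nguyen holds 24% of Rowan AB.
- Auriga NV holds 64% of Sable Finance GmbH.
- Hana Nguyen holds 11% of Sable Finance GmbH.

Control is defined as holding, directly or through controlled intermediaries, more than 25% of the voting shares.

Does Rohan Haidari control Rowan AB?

Yes

Rohan holds 37% of Auriga, so Rohan controls Auriga.
Auriga and Rohan together hold 64% + 25% = 89% of Sable, so Rohan controls Sable.
Rohan and Auriga and Sable together hold 35% + 7% + 58% = 100% of Basalt, so Rohan controls Basalt.
Sable and Basalt together hold 69% + 5% = 74% of Rowan, so Rohan controls Rowan.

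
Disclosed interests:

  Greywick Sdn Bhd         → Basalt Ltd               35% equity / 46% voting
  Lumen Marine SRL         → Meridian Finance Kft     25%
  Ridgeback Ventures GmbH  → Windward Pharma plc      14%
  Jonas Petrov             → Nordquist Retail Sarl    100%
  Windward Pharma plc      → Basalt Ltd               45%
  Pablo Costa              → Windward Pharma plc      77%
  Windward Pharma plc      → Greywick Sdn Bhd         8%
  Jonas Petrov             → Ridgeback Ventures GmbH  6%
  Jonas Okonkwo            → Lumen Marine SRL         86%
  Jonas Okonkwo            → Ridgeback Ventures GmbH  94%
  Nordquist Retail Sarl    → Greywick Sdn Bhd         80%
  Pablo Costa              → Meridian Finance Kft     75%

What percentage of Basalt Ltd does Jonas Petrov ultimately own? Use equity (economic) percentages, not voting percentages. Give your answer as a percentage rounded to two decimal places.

Jonas Petrov reaches Basalt along 3 paths.
Via Nordquist → Greywick: 100% × 80% × 35% = 28%.
Via Ridgeback → Windward → Greywick: 6% × 14% × 8% × 35% = 0.02352%.
Via Ridgeback → Windward: 6% × 14% × 45% = 0.378%.
Total: 28% + 0.02352% + 0.378% = 28.40152%.
Rounded: 28.40%.

28.40%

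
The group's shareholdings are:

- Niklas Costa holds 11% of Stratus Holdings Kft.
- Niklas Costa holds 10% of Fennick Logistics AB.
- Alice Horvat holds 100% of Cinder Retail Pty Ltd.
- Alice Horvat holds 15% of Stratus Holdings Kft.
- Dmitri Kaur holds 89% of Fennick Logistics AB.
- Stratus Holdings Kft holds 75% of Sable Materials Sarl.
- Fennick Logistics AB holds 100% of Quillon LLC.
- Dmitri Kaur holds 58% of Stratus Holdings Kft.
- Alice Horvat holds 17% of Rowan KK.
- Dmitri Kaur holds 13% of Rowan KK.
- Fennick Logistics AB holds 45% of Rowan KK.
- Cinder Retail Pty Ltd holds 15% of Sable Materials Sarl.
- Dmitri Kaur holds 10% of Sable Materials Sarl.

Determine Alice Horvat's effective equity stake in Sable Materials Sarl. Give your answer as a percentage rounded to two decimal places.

26.25%

Alice reaches Sable along 2 paths.
Via Stratus: 15% × 75% = 11.25%.
Via Cinder: 100% × 15% = 15%.
Total: 11.25% + 15% = 26.25%.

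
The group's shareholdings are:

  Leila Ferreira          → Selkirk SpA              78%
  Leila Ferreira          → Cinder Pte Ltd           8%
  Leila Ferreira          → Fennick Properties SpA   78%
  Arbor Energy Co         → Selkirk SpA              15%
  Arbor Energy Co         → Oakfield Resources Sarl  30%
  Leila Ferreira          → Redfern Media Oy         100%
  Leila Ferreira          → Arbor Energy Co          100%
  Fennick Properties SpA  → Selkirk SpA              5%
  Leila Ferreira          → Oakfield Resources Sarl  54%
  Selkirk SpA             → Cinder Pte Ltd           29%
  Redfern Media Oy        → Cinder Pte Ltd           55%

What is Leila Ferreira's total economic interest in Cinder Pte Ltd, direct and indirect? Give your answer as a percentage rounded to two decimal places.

91.10%

Leila reaches Cinder along 5 paths.
Via Arbor → Selkirk: 100% × 15% × 29% = 4.35%.
Via Selkirk: 78% × 29% = 22.62%.
Via Fennick → Selkirk: 78% × 5% × 29% = 1.131%.
Direct stake: 8% = 8%.
Via Redfern: 100% × 55% = 55%.
Total: 4.35% + 22.62% + 1.131% + 8% + 55% = 91.101%.
Rounded: 91.10%.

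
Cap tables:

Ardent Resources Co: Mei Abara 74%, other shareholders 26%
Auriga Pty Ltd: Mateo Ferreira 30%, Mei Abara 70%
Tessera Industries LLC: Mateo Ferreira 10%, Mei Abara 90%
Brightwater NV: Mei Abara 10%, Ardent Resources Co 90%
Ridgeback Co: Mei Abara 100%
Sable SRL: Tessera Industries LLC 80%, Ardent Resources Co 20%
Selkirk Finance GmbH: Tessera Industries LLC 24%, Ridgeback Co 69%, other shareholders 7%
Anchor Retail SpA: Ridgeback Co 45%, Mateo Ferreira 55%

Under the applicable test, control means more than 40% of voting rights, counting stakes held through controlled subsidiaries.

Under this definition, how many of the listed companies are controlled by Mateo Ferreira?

Mateo holds 55% of Anchor, so Mateo controls Anchor.
No other company's threshold is met.
Mateo controls 1 company.

1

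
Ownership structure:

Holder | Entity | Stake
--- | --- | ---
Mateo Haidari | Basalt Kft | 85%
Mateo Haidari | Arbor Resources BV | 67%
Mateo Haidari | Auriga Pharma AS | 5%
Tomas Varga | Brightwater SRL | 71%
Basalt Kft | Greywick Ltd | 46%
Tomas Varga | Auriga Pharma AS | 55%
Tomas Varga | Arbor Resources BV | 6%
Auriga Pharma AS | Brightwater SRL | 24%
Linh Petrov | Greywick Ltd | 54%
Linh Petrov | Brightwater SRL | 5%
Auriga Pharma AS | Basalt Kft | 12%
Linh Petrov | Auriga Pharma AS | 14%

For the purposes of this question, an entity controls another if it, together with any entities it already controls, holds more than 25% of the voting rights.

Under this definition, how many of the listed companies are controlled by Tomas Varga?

Tomas holds 55% of Auriga, so Tomas controls Auriga.
Tomas and Auriga together hold 71% + 24% = 95% of Brightwater, so Tomas controls Brightwater.
No other company's threshold is met.
Tomas controls 2 companies.

2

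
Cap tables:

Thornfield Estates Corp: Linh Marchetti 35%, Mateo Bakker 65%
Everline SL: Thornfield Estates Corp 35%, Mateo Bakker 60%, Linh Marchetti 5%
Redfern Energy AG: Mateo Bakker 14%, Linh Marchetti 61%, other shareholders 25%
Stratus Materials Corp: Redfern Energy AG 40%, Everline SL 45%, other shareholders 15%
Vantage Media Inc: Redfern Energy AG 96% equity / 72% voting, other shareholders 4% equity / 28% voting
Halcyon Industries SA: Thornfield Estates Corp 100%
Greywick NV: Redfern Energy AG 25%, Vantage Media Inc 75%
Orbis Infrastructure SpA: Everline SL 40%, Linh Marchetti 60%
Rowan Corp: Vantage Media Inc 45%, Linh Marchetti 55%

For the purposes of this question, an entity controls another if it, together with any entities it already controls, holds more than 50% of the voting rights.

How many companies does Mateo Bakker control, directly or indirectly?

Mateo holds 65% of Thornfield, so Mateo controls Thornfield.
Thornfield and Mateo together hold 35% + 60% = 95% of Everline, so Mateo controls Everline.
Thornfield holds 100% of Halcyon, so Mateo controls Halcyon.
No other company's threshold is met.
Mateo controls 3 companies.

3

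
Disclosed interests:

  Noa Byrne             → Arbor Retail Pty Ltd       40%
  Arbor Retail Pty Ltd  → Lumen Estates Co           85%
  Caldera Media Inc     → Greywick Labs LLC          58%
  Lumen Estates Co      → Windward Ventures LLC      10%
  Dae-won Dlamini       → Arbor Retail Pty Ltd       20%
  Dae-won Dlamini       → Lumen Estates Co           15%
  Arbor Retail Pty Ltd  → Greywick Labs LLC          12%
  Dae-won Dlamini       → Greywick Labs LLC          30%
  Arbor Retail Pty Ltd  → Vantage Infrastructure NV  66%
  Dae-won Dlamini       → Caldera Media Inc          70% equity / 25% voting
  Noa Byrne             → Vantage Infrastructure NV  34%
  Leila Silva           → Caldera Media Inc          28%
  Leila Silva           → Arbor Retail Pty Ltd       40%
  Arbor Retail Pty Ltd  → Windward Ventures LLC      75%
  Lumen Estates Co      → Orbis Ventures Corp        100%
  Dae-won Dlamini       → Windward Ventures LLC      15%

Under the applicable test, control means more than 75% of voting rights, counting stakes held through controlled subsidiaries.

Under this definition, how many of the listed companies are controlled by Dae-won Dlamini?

Dae-won's largest direct stake is 30% in Greywick, which does not meet the threshold.
Dae-won controls 0 companies.

0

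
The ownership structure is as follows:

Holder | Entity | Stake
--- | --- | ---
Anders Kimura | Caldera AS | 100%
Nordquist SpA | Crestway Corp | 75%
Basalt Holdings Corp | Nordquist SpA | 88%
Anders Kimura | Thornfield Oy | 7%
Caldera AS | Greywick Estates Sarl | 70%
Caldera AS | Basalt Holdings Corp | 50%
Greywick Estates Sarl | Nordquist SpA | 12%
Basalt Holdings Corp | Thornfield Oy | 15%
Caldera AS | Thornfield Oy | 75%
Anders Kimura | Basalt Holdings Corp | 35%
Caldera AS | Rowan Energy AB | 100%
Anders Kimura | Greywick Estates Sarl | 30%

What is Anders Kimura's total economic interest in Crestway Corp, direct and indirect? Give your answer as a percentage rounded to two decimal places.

65.10%

Anders reaches Crestway along 4 paths.
Via Greywick → Nordquist: 30% × 12% × 75% = 2.7%.
Via Caldera → Greywick → Nordquist: 100% × 70% × 12% × 75% = 6.3%.
Via Caldera → Basalt → Nordquist: 100% × 50% × 88% × 75% = 33%.
Via Basalt → Nordquist: 35% × 88% × 75% = 23.1%.
Total: 2.7% + 6.3% + 33% + 23.1% = 65.1%.
Rounded: 65.10%.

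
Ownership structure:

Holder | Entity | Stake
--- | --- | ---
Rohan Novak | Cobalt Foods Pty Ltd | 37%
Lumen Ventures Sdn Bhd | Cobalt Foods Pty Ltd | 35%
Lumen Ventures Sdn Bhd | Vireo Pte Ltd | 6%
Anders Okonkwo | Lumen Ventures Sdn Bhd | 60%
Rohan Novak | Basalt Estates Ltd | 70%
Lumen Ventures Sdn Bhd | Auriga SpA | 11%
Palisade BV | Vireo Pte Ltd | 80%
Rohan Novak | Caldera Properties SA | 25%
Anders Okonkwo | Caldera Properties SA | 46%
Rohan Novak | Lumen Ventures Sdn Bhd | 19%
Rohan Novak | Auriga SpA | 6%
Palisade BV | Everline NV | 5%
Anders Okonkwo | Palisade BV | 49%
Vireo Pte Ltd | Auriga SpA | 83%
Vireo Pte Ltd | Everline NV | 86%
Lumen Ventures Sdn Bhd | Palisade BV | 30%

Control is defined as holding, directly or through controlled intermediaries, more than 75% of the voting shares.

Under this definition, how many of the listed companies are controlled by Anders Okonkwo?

0

Anders's largest direct stake is 60% in Lumen, which does not meet the threshold.
Anders controls 0 companies.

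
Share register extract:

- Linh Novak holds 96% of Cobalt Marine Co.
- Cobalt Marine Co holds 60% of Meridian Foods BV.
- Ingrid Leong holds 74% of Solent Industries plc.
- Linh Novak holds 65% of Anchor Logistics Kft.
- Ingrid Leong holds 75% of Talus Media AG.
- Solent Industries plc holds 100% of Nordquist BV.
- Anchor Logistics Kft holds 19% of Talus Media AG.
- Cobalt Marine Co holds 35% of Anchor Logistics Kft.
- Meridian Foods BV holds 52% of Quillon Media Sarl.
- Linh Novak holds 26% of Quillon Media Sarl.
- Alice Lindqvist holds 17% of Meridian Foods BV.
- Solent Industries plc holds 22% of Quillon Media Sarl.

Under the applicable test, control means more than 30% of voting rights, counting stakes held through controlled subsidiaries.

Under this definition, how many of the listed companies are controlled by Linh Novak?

4

Linh holds 96% of Cobalt, so Linh controls Cobalt.
Cobalt holds 60% of Meridian, so Linh controls Meridian.
Cobalt and Linh together hold 35% + 65% = 100% of Anchor, so Linh controls Anchor.
Linh and Meridian together hold 26% + 52% = 78% of Quillon, so Linh controls Quillon.
No other company's threshold is met.
Linh controls 4 companies.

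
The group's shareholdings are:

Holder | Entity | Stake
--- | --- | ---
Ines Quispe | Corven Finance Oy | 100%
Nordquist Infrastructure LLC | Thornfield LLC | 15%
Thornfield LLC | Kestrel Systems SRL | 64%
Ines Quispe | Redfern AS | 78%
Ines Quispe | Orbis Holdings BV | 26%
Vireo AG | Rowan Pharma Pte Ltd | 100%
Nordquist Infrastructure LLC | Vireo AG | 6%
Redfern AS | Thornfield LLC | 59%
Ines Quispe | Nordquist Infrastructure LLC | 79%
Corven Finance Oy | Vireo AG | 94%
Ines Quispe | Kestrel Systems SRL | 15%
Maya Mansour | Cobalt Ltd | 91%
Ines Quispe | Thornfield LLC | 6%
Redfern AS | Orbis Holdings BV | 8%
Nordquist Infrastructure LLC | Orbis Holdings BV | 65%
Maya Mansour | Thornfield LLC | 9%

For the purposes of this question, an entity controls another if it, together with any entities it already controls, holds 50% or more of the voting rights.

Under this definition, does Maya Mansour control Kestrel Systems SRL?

No

Maya holds 91% of Cobalt, so Maya controls Cobalt.
Neither Maya nor any entity Maya controls holds any voting interest in Kestrel.
So Maya does not control Kestrel.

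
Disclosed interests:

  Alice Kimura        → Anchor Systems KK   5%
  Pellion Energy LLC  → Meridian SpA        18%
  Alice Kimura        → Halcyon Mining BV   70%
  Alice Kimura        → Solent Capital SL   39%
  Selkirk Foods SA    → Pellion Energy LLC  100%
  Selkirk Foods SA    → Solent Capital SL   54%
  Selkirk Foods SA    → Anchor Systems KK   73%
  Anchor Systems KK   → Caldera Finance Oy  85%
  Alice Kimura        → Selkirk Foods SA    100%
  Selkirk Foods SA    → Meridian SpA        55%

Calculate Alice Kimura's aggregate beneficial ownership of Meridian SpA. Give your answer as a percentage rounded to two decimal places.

Alice reaches Meridian along 2 paths.
Via Selkirk → Pellion: 100% × 100% × 18% = 18%.
Via Selkirk: 100% × 55% = 55%.
Total: 18% + 55% = 73%.
Rounded: 73.00%.

73.00%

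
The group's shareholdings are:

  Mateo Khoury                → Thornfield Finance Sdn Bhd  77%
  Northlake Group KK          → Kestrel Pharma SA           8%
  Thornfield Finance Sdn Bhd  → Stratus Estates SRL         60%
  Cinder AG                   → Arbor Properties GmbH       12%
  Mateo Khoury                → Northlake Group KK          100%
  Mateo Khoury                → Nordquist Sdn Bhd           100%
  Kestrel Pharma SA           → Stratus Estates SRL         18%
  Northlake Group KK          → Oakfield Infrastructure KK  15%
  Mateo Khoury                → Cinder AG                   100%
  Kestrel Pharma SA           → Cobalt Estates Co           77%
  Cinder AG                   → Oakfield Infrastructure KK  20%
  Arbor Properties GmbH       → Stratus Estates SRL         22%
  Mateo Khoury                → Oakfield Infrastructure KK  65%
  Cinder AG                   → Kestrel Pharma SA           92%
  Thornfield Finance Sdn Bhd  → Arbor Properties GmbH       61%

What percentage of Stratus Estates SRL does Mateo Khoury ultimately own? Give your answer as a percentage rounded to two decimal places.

Mateo reaches Stratus along 5 paths.
Via Thornfield: 77% × 60% = 46.2%.
Via Northlake → Kestrel: 100% × 8% × 18% = 1.44%.
Via Cinder → Kestrel: 100% × 92% × 18% = 16.56%.
Via Thornfield → Arbor: 77% × 61% × 22% = 10.3334%.
Via Cinder → Arbor: 100% × 12% × 22% = 2.64%.
Total: 46.2% + 1.44% + 16.56% + 10.3334% + 2.64% = 77.1734%.
Rounded: 77.17%.

77.17%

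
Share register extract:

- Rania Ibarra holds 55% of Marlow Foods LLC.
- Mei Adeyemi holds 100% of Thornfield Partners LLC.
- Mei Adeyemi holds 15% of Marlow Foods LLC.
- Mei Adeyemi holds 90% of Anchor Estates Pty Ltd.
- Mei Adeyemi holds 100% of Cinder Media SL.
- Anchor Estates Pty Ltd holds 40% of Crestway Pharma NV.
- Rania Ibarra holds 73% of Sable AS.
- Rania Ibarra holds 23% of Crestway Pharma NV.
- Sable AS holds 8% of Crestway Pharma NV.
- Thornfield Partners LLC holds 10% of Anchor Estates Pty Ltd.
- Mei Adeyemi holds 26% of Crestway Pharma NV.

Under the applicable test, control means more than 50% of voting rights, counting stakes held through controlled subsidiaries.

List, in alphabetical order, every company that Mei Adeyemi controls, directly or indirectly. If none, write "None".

Mei holds 100% of Thornfield, so Mei controls Thornfield.
Mei holds 100% of Cinder, so Mei controls Cinder.
Thornfield and Mei together hold 10% + 90% = 100% of Anchor, so Mei controls Anchor.
Anchor and Mei together hold 40% + 26% = 66% of Crestway, so Mei controls Crestway.
No other company's threshold is met.

Anchor Estates Pty Ltd, Cinder Media SL, Crestway Pharma NV, Thornfield Partners LLC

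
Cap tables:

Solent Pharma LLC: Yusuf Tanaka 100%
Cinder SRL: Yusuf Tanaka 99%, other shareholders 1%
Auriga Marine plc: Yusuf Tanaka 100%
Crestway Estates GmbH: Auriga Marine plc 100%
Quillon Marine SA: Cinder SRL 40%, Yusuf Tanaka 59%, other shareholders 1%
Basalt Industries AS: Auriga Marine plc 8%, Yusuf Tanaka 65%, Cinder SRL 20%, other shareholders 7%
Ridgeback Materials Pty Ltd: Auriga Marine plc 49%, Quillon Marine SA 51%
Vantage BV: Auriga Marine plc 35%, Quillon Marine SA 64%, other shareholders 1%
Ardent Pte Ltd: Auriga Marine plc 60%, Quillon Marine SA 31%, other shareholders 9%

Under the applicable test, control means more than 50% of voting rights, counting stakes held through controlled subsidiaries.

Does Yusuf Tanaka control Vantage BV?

Yusuf holds 100% of Auriga, so Yusuf controls Auriga.
Yusuf holds 99% of Cinder, so Yusuf controls Cinder.
Cinder and Yusuf together hold 40% + 59% = 99% of Quillon, so Yusuf controls Quillon.
Auriga and Quillon together hold 35% + 64% = 99% of Vantage, so Yusuf controls Vantage.

Yes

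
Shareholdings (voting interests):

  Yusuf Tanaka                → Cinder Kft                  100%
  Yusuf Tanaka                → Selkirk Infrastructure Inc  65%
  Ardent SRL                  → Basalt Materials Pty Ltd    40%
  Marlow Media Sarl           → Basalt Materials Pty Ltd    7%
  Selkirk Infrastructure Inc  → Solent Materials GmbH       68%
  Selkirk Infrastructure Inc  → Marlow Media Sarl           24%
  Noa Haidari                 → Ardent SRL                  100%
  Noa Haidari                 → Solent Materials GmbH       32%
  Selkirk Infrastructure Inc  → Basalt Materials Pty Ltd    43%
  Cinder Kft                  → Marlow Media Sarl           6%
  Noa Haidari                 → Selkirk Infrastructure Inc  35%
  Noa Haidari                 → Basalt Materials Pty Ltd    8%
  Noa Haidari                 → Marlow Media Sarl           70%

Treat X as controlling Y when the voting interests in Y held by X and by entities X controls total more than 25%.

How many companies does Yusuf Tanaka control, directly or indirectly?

Yusuf holds 65% of Selkirk, so Yusuf controls Selkirk.
Yusuf holds 100% of Cinder, so Yusuf controls Cinder.
Cinder and Selkirk together hold 6% + 24% = 30% of Marlow, so Yusuf controls Marlow.
Selkirk holds 68% of Solent, so Yusuf controls Solent.
Selkirk and Marlow together hold 43% + 7% = 50% of Basalt, so Yusuf controls Basalt.
No other company's threshold is met.
Yusuf controls 5 companies.

5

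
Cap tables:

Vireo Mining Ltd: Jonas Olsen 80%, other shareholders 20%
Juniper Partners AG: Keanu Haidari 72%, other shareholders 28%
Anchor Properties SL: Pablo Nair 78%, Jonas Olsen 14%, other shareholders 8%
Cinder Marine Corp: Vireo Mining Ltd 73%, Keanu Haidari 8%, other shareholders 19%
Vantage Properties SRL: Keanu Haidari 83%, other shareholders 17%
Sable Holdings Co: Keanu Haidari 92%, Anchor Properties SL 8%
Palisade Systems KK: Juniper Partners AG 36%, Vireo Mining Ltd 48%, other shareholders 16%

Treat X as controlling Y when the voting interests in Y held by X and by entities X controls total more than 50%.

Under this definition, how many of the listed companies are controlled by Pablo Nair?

Pablo holds 78% of Anchor, so Pablo controls Anchor.
No other company's threshold is met.
Pablo controls 1 company.

1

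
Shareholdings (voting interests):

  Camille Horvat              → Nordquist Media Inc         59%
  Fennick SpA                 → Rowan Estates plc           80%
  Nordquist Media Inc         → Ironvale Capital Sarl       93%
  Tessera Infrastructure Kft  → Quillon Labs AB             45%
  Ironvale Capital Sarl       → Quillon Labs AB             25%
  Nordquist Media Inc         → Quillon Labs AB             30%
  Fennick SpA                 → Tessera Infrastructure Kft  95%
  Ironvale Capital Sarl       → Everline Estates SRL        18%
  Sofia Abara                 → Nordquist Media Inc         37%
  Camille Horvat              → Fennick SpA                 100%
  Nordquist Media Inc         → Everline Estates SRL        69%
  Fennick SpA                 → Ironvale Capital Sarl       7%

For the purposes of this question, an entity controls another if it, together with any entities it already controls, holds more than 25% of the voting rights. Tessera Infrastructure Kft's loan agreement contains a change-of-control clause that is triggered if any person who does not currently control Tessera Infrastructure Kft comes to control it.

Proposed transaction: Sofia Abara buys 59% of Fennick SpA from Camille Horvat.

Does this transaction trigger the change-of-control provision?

The purchase adds only to Sofia's holdings (Camille's stake shrinks), so Sofia is the only person who could newly come to control Tessera.
Sofia holds 37% of Nordquist, so Sofia controls Nordquist.
Nordquist holds 93% of Ironvale, so Sofia controls Ironvale.
Nordquist and Ironvale together hold 30% + 25% = 55% of Quillon, so Sofia controls Quillon.
Ironvale and Nordquist together hold 18% + 69% = 87% of Everline, so Sofia controls Everline.
Neither Sofia nor any entity Sofia controls holds any voting interest in Tessera.
So before the transaction, Sofia does not control Tessera.
After the purchase, Sofia holds 59% of Fennick directly, and Camille's stake falls to 41%.
Sofia holds 59% of Fennick, so Sofia controls Fennick.
Fennick holds 95% of Tessera, so Sofia controls Tessera.
Sofia did not control Tessera before and does after, so the clause is triggered.

Yes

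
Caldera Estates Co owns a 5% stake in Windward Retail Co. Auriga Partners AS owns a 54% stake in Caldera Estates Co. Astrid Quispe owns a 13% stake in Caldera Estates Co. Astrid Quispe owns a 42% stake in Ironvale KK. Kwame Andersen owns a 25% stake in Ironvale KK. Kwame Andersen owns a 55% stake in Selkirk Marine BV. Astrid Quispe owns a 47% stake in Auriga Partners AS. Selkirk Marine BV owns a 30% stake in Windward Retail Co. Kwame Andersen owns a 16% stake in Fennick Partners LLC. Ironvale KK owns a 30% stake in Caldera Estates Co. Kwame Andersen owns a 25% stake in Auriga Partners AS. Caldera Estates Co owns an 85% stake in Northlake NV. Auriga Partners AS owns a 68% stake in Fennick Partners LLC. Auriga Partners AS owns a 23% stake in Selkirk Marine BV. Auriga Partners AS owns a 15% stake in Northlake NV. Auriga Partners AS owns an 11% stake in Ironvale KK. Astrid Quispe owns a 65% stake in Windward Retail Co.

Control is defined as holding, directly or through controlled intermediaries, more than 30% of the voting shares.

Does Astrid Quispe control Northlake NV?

Yes

Astrid holds 47% of Auriga, so Astrid controls Auriga.
Astrid and Auriga together hold 42% + 11% = 53% of Ironvale, so Astrid controls Ironvale.
Auriga and Astrid and Ironvale together hold 54% + 13% + 30% = 97% of Caldera, so Astrid controls Caldera.
Caldera and Auriga together hold 85% + 15% = 100% of Northlake, so Astrid controls Northlake.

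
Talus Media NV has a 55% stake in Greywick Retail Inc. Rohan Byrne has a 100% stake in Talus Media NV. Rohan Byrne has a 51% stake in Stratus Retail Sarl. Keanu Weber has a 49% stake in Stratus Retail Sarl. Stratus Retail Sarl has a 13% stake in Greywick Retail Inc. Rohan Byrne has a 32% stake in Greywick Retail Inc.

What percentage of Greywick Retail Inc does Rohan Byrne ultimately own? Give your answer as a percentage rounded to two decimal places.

93.63%

Rohan reaches Greywick along 3 paths.
Direct stake: 32% = 32%.
Via Talus: 100% × 55% = 55%.
Via Stratus: 51% × 13% = 6.63%.
Total: 32% + 55% + 6.63% = 93.63%.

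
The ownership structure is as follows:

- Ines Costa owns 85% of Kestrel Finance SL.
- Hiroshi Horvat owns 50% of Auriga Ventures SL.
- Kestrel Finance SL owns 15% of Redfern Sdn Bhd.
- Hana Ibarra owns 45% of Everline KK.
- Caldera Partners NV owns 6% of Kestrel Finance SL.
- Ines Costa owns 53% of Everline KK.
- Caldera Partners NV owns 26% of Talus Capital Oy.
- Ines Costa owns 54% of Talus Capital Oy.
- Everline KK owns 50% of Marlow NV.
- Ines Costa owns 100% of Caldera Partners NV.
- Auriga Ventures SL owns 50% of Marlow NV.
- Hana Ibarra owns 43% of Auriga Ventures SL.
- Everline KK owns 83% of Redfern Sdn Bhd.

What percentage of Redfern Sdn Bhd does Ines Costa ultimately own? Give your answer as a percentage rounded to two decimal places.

57.64%

Ines reaches Redfern along 3 paths.
Via Kestrel: 85% × 15% = 12.75%.
Via Caldera → Kestrel: 100% × 6% × 15% = 0.9%.
Via Everline: 53% × 83% = 43.99%.
Total: 12.75% + 0.9% + 43.99% = 57.64%.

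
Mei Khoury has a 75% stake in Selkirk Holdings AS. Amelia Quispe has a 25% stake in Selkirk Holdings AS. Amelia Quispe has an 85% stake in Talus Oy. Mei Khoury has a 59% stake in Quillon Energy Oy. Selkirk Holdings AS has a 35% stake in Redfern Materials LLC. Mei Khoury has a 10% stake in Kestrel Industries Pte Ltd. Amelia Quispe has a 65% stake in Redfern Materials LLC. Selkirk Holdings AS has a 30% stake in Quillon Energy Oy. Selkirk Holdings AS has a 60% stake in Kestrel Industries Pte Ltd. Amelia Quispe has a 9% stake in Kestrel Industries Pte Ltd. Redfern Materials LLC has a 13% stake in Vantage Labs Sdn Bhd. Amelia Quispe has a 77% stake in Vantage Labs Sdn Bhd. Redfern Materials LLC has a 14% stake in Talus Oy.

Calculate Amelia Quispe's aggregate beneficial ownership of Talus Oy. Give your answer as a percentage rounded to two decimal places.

95.33%

Amelia reaches Talus along 3 paths.
Via Redfern: 65% × 14% = 9.1%.
Via Selkirk → Redfern: 25% × 35% × 14% = 1.225%.
Direct stake: 85% = 85%.
Total: 9.1% + 1.225% + 85% = 95.325%.
Rounded: 95.33%.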